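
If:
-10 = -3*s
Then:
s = 10/3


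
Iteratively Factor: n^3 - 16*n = (n - 4)*(n^2 + 4*n) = (n - 4)*(n + 4)*(n)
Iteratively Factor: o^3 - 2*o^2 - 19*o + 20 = (o - 1)*(o^2 - o - 20) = (o - 5)*(o - 1)*(o + 4)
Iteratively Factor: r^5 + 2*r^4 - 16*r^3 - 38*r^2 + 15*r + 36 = (r + 3)*(r^4 - r^3 - 13*r^2 + r + 12) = (r + 3)^2*(r^3 - 4*r^2 - r + 4) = (r - 1)*(r + 3)^2*(r^2 - 3*r - 4) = (r - 4)*(r - 1)*(r + 3)^2*(r + 1)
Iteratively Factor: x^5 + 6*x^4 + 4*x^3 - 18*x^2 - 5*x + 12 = (x + 1)*(x^4 + 5*x^3 - x^2 - 17*x + 12) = (x - 1)*(x + 1)*(x^3 + 6*x^2 + 5*x - 12) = (x - 1)*(x + 1)*(x + 4)*(x^2 + 2*x - 3) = (x - 1)^2*(x + 1)*(x + 4)*(x + 3)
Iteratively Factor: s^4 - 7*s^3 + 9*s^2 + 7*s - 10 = (s - 2)*(s^3 - 5*s^2 - s + 5) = (s - 5)*(s - 2)*(s^2 - 1) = (s - 5)*(s - 2)*(s - 1)*(s + 1)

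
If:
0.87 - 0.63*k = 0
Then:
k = 1.38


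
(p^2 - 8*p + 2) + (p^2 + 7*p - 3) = 2*p^2 - p - 1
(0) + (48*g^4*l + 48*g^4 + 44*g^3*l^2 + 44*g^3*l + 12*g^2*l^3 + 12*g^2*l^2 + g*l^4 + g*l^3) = 48*g^4*l + 48*g^4 + 44*g^3*l^2 + 44*g^3*l + 12*g^2*l^3 + 12*g^2*l^2 + g*l^4 + g*l^3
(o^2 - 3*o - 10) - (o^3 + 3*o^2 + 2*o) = -o^3 - 2*o^2 - 5*o - 10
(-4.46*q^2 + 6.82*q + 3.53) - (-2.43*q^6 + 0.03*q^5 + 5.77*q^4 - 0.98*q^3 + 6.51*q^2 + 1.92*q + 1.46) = 2.43*q^6 - 0.03*q^5 - 5.77*q^4 + 0.98*q^3 - 10.97*q^2 + 4.9*q + 2.07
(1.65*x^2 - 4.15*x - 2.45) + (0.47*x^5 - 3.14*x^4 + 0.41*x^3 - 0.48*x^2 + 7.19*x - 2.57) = 0.47*x^5 - 3.14*x^4 + 0.41*x^3 + 1.17*x^2 + 3.04*x - 5.02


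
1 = 1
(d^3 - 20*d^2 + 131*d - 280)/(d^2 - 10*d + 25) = (d^2 - 15*d + 56)/(d - 5)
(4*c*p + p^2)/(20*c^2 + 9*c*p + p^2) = p/(5*c + p)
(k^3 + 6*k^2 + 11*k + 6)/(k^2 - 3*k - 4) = (k^2 + 5*k + 6)/(k - 4)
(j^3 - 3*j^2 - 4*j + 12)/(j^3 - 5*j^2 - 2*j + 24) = (j - 2)/(j - 4)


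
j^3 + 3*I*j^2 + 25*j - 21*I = (j - 3*I)*(j - I)*(j + 7*I)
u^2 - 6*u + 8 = (u - 4)*(u - 2)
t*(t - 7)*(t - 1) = t^3 - 8*t^2 + 7*t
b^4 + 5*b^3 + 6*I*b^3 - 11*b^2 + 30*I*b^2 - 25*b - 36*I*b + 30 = (b + 6)*(b + 5*I)*(-I*b + 1)*(I*b - I)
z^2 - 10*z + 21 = (z - 7)*(z - 3)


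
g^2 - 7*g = g*(g - 7)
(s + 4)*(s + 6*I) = s^2 + 4*s + 6*I*s + 24*I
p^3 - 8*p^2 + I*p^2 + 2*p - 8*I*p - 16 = (p - 8)*(p - I)*(p + 2*I)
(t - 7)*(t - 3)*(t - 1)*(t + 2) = t^4 - 9*t^3 + 9*t^2 + 41*t - 42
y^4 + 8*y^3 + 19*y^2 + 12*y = y*(y + 1)*(y + 3)*(y + 4)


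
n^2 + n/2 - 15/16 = (n - 3/4)*(n + 5/4)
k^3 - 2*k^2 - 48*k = k*(k - 8)*(k + 6)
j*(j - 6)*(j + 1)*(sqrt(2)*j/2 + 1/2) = sqrt(2)*j^4/2 - 5*sqrt(2)*j^3/2 + j^3/2 - 3*sqrt(2)*j^2 - 5*j^2/2 - 3*j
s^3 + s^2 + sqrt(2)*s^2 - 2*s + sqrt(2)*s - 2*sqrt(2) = (s - 1)*(s + 2)*(s + sqrt(2))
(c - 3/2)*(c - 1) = c^2 - 5*c/2 + 3/2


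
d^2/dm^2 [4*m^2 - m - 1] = 8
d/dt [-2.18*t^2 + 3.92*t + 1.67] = 3.92 - 4.36*t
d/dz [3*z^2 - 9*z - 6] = 6*z - 9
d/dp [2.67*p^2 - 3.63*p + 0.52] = 5.34*p - 3.63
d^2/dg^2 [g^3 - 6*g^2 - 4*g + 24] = 6*g - 12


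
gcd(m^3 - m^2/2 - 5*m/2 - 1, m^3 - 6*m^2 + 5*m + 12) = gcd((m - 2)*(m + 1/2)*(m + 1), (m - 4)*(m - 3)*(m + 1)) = m + 1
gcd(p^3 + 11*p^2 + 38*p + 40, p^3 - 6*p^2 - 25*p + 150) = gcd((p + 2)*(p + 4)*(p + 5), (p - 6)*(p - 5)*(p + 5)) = p + 5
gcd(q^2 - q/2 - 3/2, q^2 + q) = q + 1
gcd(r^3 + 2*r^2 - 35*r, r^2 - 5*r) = r^2 - 5*r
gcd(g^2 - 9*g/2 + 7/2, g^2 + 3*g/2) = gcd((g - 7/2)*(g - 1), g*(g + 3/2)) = 1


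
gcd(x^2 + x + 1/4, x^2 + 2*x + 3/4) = x + 1/2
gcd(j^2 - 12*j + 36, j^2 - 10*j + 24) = j - 6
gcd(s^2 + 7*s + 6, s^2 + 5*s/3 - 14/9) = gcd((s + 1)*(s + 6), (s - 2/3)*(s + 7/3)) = 1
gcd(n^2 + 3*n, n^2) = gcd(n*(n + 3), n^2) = n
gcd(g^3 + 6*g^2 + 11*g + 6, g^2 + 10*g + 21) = g + 3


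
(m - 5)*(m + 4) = m^2 - m - 20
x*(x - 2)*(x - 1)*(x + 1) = x^4 - 2*x^3 - x^2 + 2*x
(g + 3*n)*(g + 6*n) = g^2 + 9*g*n + 18*n^2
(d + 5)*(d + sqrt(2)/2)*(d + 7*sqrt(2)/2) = d^3 + 5*d^2 + 4*sqrt(2)*d^2 + 7*d/2 + 20*sqrt(2)*d + 35/2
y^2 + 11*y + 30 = (y + 5)*(y + 6)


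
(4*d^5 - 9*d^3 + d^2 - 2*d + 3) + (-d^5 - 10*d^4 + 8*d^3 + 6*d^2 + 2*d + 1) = 3*d^5 - 10*d^4 - d^3 + 7*d^2 + 4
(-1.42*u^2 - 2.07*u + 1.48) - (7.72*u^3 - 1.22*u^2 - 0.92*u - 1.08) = -7.72*u^3 - 0.2*u^2 - 1.15*u + 2.56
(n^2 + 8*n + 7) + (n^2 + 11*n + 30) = 2*n^2 + 19*n + 37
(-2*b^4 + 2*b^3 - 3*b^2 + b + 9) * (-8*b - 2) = 16*b^5 - 12*b^4 + 20*b^3 - 2*b^2 - 74*b - 18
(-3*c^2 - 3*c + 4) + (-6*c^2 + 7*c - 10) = -9*c^2 + 4*c - 6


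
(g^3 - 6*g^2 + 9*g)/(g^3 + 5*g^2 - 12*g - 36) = g*(g - 3)/(g^2 + 8*g + 12)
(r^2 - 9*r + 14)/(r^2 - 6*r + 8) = (r - 7)/(r - 4)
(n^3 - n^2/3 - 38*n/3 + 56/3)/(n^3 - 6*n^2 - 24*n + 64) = (n - 7/3)/(n - 8)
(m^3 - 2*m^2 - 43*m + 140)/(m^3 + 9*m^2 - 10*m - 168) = (m - 5)/(m + 6)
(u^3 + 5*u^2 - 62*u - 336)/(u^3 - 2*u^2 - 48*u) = (u + 7)/u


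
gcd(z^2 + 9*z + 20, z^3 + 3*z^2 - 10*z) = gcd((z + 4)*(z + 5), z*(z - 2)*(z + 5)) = z + 5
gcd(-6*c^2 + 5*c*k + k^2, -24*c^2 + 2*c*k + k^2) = 6*c + k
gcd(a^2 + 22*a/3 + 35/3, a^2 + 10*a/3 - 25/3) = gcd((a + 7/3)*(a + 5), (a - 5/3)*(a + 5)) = a + 5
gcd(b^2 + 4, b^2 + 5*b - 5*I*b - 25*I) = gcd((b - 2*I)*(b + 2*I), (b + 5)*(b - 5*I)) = 1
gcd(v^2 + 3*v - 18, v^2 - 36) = v + 6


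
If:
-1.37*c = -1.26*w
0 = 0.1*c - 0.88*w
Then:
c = 0.00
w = 0.00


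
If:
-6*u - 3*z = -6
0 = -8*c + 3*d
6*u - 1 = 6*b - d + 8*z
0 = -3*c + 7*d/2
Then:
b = 5/6 - 11*z/6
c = 0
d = 0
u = 1 - z/2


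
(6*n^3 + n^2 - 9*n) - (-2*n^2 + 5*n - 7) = 6*n^3 + 3*n^2 - 14*n + 7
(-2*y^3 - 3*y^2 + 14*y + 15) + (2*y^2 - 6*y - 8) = -2*y^3 - y^2 + 8*y + 7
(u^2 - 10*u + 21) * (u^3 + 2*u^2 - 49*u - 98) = u^5 - 8*u^4 - 48*u^3 + 434*u^2 - 49*u - 2058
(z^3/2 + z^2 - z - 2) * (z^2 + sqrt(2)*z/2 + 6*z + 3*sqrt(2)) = z^5/2 + sqrt(2)*z^4/4 + 4*z^4 + 2*sqrt(2)*z^3 + 5*z^3 - 8*z^2 + 5*sqrt(2)*z^2/2 - 12*z - 4*sqrt(2)*z - 6*sqrt(2)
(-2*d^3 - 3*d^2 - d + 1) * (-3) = 6*d^3 + 9*d^2 + 3*d - 3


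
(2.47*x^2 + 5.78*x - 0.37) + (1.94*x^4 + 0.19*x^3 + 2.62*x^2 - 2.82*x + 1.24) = 1.94*x^4 + 0.19*x^3 + 5.09*x^2 + 2.96*x + 0.87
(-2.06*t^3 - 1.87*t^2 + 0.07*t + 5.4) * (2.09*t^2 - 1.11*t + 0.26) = -4.3054*t^5 - 1.6217*t^4 + 1.6864*t^3 + 10.7221*t^2 - 5.9758*t + 1.404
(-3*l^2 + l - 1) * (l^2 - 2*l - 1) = -3*l^4 + 7*l^3 + l + 1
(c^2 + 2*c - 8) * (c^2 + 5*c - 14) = c^4 + 7*c^3 - 12*c^2 - 68*c + 112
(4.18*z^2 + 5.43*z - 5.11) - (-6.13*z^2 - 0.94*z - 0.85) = 10.31*z^2 + 6.37*z - 4.26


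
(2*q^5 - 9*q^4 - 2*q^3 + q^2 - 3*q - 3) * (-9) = -18*q^5 + 81*q^4 + 18*q^3 - 9*q^2 + 27*q + 27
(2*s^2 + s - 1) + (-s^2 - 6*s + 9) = s^2 - 5*s + 8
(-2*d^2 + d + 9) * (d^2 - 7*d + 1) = -2*d^4 + 15*d^3 - 62*d + 9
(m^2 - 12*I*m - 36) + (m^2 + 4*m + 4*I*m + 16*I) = 2*m^2 + 4*m - 8*I*m - 36 + 16*I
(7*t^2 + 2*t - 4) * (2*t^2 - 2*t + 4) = 14*t^4 - 10*t^3 + 16*t^2 + 16*t - 16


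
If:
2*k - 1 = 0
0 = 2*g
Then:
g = 0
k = 1/2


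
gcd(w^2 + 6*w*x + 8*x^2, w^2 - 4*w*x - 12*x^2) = w + 2*x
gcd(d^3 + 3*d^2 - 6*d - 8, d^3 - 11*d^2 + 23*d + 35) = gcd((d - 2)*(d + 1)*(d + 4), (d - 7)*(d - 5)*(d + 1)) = d + 1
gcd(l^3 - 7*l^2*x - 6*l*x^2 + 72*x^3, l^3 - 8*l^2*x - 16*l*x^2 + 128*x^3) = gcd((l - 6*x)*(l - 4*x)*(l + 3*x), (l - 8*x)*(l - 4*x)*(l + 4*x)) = -l + 4*x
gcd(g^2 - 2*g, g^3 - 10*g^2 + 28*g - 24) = g - 2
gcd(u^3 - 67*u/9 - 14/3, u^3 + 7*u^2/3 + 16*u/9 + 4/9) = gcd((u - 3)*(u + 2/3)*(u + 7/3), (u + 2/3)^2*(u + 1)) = u + 2/3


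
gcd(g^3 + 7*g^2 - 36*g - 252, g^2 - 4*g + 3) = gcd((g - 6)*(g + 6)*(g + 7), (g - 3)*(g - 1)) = 1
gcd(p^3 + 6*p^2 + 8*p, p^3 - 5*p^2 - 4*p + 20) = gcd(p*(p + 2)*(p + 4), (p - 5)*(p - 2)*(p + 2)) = p + 2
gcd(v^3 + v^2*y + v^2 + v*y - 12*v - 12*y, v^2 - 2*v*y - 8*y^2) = 1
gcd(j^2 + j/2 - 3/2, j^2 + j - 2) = j - 1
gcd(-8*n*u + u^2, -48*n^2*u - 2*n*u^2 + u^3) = -8*n*u + u^2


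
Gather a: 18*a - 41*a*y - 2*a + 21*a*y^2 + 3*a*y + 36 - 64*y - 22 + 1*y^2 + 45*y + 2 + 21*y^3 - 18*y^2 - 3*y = a*(21*y^2 - 38*y + 16) + 21*y^3 - 17*y^2 - 22*y + 16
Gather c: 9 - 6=3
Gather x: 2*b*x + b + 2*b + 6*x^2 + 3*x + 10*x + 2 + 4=3*b + 6*x^2 + x*(2*b + 13) + 6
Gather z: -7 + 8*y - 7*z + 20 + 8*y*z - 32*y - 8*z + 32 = -24*y + z*(8*y - 15) + 45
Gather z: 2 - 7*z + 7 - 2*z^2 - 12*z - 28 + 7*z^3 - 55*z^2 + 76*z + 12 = 7*z^3 - 57*z^2 + 57*z - 7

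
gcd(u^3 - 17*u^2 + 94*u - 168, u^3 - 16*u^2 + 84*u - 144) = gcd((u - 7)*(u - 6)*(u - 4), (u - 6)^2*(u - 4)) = u^2 - 10*u + 24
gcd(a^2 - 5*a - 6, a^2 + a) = a + 1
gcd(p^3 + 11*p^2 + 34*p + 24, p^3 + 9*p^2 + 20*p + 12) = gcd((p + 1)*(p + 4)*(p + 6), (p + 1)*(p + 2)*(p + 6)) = p^2 + 7*p + 6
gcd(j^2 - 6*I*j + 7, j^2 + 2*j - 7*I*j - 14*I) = j - 7*I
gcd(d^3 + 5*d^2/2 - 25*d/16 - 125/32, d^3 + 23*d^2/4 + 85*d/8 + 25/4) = d^2 + 15*d/4 + 25/8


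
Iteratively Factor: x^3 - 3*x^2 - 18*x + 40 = (x + 4)*(x^2 - 7*x + 10) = (x - 5)*(x + 4)*(x - 2)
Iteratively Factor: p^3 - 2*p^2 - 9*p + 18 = (p - 2)*(p^2 - 9) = (p - 2)*(p + 3)*(p - 3)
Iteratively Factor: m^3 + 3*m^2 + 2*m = (m + 1)*(m^2 + 2*m) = (m + 1)*(m + 2)*(m)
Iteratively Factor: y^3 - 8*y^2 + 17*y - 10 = (y - 5)*(y^2 - 3*y + 2) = (y - 5)*(y - 1)*(y - 2)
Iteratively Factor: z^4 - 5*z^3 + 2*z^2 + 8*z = (z - 4)*(z^3 - z^2 - 2*z) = z*(z - 4)*(z^2 - z - 2) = z*(z - 4)*(z - 2)*(z + 1)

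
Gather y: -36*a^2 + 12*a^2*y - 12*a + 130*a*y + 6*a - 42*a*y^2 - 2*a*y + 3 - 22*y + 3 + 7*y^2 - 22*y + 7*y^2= -36*a^2 - 6*a + y^2*(14 - 42*a) + y*(12*a^2 + 128*a - 44) + 6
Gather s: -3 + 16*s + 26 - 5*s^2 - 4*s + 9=-5*s^2 + 12*s + 32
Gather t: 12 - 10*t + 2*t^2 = 2*t^2 - 10*t + 12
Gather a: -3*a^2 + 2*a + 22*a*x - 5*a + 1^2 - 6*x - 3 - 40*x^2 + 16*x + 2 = -3*a^2 + a*(22*x - 3) - 40*x^2 + 10*x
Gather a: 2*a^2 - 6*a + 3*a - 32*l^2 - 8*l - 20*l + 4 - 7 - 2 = 2*a^2 - 3*a - 32*l^2 - 28*l - 5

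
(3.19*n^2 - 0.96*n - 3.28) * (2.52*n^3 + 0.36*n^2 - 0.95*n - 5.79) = 8.0388*n^5 - 1.2708*n^4 - 11.6417*n^3 - 18.7389*n^2 + 8.6744*n + 18.9912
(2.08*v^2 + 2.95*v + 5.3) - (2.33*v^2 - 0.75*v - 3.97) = -0.25*v^2 + 3.7*v + 9.27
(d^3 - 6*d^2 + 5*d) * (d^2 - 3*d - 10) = d^5 - 9*d^4 + 13*d^3 + 45*d^2 - 50*d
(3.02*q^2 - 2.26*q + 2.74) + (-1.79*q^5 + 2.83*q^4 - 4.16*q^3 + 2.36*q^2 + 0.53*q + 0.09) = -1.79*q^5 + 2.83*q^4 - 4.16*q^3 + 5.38*q^2 - 1.73*q + 2.83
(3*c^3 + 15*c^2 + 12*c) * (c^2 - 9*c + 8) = 3*c^5 - 12*c^4 - 99*c^3 + 12*c^2 + 96*c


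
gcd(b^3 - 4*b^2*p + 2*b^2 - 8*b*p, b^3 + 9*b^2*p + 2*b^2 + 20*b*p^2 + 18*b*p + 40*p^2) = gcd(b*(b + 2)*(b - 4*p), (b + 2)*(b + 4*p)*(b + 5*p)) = b + 2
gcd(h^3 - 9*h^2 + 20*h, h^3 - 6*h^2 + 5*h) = h^2 - 5*h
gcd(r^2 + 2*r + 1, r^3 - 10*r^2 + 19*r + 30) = r + 1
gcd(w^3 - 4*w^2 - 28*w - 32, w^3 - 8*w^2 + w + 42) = w + 2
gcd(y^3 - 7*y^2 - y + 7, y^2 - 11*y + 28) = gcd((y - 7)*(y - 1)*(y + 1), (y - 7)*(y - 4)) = y - 7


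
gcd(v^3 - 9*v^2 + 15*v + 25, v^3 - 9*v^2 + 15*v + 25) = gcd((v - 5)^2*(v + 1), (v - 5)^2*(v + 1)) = v^3 - 9*v^2 + 15*v + 25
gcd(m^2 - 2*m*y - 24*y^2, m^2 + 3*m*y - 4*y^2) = m + 4*y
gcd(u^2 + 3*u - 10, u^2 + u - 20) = u + 5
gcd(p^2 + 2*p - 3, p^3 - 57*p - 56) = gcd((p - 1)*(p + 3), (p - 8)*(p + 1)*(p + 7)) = 1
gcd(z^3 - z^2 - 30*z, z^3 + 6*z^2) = z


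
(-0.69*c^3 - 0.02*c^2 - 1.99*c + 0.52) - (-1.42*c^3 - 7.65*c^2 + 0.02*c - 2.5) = 0.73*c^3 + 7.63*c^2 - 2.01*c + 3.02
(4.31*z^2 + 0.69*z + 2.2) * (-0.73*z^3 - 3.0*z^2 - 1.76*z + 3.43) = -3.1463*z^5 - 13.4337*z^4 - 11.2616*z^3 + 6.9689*z^2 - 1.5053*z + 7.546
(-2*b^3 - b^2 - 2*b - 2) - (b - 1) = -2*b^3 - b^2 - 3*b - 1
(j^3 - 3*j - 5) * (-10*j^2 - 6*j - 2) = -10*j^5 - 6*j^4 + 28*j^3 + 68*j^2 + 36*j + 10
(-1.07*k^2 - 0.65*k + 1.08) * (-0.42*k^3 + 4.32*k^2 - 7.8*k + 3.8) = 0.4494*k^5 - 4.3494*k^4 + 5.0844*k^3 + 5.6696*k^2 - 10.894*k + 4.104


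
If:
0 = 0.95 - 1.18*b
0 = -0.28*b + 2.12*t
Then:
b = 0.81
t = 0.11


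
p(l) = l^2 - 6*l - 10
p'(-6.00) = -18.00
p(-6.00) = 62.00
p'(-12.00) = -30.00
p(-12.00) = 206.00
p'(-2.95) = -11.90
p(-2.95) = 16.40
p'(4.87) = 3.74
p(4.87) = -15.50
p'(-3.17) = -12.34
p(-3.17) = 19.07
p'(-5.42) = -16.84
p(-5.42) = 51.90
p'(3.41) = 0.82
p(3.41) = -18.83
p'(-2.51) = -11.02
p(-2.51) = 11.36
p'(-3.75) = -13.50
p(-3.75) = 26.56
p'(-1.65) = -9.30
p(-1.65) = 2.62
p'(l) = 2*l - 6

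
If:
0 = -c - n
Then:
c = -n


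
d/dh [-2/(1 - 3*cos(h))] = 6*sin(h)/(3*cos(h) - 1)^2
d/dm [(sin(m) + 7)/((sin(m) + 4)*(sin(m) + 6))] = (-14*sin(m) + cos(m)^2 - 47)*cos(m)/((sin(m) + 4)^2*(sin(m) + 6)^2)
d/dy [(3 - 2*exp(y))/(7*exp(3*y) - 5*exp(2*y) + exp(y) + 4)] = ((2*exp(y) - 3)*(21*exp(2*y) - 10*exp(y) + 1) - 14*exp(3*y) + 10*exp(2*y) - 2*exp(y) - 8)*exp(y)/(7*exp(3*y) - 5*exp(2*y) + exp(y) + 4)^2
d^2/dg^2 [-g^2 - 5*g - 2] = -2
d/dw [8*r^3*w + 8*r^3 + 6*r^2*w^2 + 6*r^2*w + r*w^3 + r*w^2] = r*(8*r^2 + 12*r*w + 6*r + 3*w^2 + 2*w)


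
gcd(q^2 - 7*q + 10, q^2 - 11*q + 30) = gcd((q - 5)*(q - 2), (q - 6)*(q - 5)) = q - 5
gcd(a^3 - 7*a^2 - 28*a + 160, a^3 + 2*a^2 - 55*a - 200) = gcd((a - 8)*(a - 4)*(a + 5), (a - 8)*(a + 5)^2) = a^2 - 3*a - 40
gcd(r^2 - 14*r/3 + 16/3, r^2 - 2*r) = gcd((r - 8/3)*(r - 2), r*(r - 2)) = r - 2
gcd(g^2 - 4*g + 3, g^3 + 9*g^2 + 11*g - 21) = g - 1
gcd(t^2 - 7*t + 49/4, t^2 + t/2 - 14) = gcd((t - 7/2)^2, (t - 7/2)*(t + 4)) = t - 7/2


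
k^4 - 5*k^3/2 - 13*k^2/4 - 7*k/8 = k*(k - 7/2)*(k + 1/2)^2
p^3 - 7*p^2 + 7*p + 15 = (p - 5)*(p - 3)*(p + 1)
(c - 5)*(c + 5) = c^2 - 25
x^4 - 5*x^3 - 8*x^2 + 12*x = x*(x - 6)*(x - 1)*(x + 2)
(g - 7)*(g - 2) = g^2 - 9*g + 14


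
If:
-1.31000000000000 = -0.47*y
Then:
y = 2.79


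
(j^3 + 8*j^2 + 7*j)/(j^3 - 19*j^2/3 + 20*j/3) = 3*(j^2 + 8*j + 7)/(3*j^2 - 19*j + 20)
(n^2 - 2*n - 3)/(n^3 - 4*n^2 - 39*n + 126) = (n + 1)/(n^2 - n - 42)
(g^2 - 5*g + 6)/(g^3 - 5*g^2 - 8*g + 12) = (g^2 - 5*g + 6)/(g^3 - 5*g^2 - 8*g + 12)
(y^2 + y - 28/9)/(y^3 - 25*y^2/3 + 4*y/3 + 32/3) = (y + 7/3)/(y^2 - 7*y - 8)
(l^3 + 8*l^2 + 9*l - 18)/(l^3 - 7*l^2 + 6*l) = (l^2 + 9*l + 18)/(l*(l - 6))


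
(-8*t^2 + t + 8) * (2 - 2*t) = 16*t^3 - 18*t^2 - 14*t + 16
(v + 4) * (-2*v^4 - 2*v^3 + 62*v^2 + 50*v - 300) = -2*v^5 - 10*v^4 + 54*v^3 + 298*v^2 - 100*v - 1200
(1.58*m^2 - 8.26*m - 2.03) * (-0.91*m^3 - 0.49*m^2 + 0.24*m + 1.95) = -1.4378*m^5 + 6.7424*m^4 + 6.2739*m^3 + 2.0933*m^2 - 16.5942*m - 3.9585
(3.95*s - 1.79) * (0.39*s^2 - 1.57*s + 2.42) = 1.5405*s^3 - 6.8996*s^2 + 12.3693*s - 4.3318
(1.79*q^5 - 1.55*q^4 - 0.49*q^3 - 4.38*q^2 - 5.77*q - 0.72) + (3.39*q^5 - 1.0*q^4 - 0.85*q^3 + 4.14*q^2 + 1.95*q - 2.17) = 5.18*q^5 - 2.55*q^4 - 1.34*q^3 - 0.24*q^2 - 3.82*q - 2.89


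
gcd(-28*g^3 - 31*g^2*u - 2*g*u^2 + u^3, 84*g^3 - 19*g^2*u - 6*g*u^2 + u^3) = -28*g^2 - 3*g*u + u^2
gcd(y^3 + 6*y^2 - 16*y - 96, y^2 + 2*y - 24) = y^2 + 2*y - 24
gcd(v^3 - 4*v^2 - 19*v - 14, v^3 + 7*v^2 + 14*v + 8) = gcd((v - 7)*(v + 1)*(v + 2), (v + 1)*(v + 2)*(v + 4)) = v^2 + 3*v + 2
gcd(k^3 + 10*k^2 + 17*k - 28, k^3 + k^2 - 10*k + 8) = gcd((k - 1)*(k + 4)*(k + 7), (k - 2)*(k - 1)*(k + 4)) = k^2 + 3*k - 4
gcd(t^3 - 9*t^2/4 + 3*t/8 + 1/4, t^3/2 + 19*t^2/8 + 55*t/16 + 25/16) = 1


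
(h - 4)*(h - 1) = h^2 - 5*h + 4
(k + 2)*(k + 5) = k^2 + 7*k + 10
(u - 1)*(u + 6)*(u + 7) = u^3 + 12*u^2 + 29*u - 42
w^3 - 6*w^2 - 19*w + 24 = (w - 8)*(w - 1)*(w + 3)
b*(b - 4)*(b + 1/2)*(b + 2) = b^4 - 3*b^3/2 - 9*b^2 - 4*b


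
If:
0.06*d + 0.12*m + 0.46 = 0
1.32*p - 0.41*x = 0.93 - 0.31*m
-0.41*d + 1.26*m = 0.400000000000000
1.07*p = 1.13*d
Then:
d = -5.03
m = -1.32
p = -5.31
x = -20.36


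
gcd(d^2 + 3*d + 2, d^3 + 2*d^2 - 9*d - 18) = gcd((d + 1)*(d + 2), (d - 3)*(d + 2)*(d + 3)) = d + 2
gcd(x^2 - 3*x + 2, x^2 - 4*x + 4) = x - 2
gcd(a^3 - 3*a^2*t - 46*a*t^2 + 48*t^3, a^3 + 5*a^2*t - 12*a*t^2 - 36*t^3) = a + 6*t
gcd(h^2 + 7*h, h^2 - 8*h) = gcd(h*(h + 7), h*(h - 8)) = h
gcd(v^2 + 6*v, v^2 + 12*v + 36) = v + 6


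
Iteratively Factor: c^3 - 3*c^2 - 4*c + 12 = (c - 2)*(c^2 - c - 6) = (c - 3)*(c - 2)*(c + 2)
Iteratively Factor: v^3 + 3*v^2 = (v)*(v^2 + 3*v) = v^2*(v + 3)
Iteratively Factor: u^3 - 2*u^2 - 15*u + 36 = (u - 3)*(u^2 + u - 12) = (u - 3)*(u + 4)*(u - 3)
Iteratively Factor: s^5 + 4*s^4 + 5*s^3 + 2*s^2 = (s)*(s^4 + 4*s^3 + 5*s^2 + 2*s) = s*(s + 1)*(s^3 + 3*s^2 + 2*s) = s*(s + 1)*(s + 2)*(s^2 + s) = s*(s + 1)^2*(s + 2)*(s)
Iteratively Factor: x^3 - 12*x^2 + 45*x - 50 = (x - 5)*(x^2 - 7*x + 10) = (x - 5)^2*(x - 2)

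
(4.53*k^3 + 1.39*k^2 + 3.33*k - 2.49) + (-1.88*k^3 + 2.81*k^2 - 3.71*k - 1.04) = 2.65*k^3 + 4.2*k^2 - 0.38*k - 3.53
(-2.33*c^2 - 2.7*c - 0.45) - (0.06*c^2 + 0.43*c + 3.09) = -2.39*c^2 - 3.13*c - 3.54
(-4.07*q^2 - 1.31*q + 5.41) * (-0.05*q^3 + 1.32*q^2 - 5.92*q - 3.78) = 0.2035*q^5 - 5.3069*q^4 + 22.0947*q^3 + 30.281*q^2 - 27.0754*q - 20.4498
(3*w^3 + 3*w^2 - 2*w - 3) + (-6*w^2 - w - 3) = 3*w^3 - 3*w^2 - 3*w - 6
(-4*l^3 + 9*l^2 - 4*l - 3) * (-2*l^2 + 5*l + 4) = 8*l^5 - 38*l^4 + 37*l^3 + 22*l^2 - 31*l - 12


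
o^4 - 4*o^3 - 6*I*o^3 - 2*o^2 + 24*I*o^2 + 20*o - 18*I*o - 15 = (o - 3)*(o - 1)*(o - 5*I)*(o - I)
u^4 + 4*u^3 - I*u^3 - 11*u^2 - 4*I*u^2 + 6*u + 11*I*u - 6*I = (u - 1)^2*(u + 6)*(u - I)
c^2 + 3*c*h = c*(c + 3*h)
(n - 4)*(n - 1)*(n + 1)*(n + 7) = n^4 + 3*n^3 - 29*n^2 - 3*n + 28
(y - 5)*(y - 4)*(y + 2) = y^3 - 7*y^2 + 2*y + 40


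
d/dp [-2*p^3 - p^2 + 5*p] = -6*p^2 - 2*p + 5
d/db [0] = 0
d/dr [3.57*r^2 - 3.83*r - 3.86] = 7.14*r - 3.83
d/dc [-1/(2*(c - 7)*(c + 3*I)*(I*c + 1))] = (I*(c - 7)*(c + 3*I) + (c - 7)*(I*c + 1) + (c + 3*I)*(I*c + 1))/(2*(c - 7)^2*(c + 3*I)^2*(I*c + 1)^2)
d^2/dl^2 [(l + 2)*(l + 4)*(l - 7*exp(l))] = -7*l^2*exp(l) - 70*l*exp(l) + 6*l - 154*exp(l) + 12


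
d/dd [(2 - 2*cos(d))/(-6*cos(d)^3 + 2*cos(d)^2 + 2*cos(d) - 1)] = 8*(12*cos(d)^3 - 20*cos(d)^2 + 4*cos(d) + 1)*sin(d)/(5*cos(d) - 2*cos(2*d) + 3*cos(3*d))^2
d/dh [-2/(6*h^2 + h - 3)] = 2*(12*h + 1)/(6*h^2 + h - 3)^2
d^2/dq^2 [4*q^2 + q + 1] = 8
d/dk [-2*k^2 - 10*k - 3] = -4*k - 10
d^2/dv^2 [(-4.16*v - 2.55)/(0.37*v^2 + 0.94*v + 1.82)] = (-(0.74*v + 0.94)*(1.48*v + 1.88)*(4.16*v + 2.55) + (9.2352*v + 9.7078)*(0.37*v^2 + 0.94*v + 1.82))/(0.37*v^2 + 0.94*v + 1.82)^3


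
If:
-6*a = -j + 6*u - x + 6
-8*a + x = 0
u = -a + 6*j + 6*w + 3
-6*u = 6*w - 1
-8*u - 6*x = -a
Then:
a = 320/1467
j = -3118/1467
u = -1880/1467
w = 4249/2934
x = 2560/1467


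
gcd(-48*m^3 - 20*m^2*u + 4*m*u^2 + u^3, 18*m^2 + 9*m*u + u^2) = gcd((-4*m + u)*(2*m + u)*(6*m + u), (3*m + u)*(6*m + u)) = 6*m + u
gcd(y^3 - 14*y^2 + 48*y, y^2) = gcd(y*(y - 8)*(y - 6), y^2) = y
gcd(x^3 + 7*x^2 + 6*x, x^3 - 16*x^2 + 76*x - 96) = 1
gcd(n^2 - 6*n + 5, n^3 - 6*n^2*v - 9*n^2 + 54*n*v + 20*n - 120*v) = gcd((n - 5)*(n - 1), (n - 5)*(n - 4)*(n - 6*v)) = n - 5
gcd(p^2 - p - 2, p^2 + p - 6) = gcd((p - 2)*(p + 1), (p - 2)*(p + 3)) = p - 2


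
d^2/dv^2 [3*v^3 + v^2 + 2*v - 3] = 18*v + 2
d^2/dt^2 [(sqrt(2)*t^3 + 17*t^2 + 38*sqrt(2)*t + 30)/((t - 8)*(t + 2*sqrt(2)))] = 4*(52*t^3 + 38*sqrt(2)*t^3 + 429*t^2 + 312*sqrt(2)*t^2 + 858*sqrt(2)*t + 1464*t + 568 + 976*sqrt(2))/(t^6 - 24*t^5 + 6*sqrt(2)*t^5 - 144*sqrt(2)*t^4 + 216*t^4 - 1088*t^3 + 1168*sqrt(2)*t^3 - 3456*sqrt(2)*t^2 + 4608*t^2 - 12288*t + 3072*sqrt(2)*t - 8192*sqrt(2))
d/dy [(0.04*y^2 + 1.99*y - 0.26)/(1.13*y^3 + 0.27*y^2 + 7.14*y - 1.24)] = (-0.0452*y^4 - 4.4974*y^3 + 0.6297*y^2 + 0.0411999999999999*y - 0.6112)/(1.2769*y^6 + 0.6102*y^5 + 16.2093*y^4 + 1.0532*y^3 + 50.31*y^2 - 17.7072*y + 1.5376)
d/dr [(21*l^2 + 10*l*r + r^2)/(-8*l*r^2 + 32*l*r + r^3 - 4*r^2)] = (-2*r*(5*l + r)*(8*l*r - 32*l - r^2 + 4*r) + (21*l^2 + 10*l*r + r^2)*(16*l*r - 32*l - 3*r^2 + 8*r))/(r^2*(8*l*r - 32*l - r^2 + 4*r)^2)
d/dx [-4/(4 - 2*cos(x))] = 2*sin(x)/(cos(x) - 2)^2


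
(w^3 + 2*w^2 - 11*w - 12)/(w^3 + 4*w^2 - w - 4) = (w - 3)/(w - 1)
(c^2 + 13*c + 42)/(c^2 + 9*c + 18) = (c + 7)/(c + 3)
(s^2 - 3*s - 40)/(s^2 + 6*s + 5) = (s - 8)/(s + 1)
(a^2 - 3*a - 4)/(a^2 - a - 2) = (a - 4)/(a - 2)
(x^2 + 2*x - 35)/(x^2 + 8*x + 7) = (x - 5)/(x + 1)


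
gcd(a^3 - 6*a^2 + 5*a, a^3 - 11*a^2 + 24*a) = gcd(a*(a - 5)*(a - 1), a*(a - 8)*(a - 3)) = a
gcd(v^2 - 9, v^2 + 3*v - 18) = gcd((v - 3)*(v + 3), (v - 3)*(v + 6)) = v - 3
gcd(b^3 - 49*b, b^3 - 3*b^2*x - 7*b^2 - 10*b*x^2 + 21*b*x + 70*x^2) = b - 7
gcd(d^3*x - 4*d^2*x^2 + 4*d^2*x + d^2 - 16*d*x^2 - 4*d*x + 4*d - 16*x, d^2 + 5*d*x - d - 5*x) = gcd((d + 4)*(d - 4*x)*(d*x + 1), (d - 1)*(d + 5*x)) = 1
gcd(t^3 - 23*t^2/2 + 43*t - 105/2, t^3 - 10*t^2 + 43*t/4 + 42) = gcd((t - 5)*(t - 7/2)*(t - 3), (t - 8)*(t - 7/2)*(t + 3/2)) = t - 7/2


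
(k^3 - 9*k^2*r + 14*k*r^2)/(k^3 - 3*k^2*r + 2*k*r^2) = (-k + 7*r)/(-k + r)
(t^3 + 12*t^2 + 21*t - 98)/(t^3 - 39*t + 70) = (t + 7)/(t - 5)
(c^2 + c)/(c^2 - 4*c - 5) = c/(c - 5)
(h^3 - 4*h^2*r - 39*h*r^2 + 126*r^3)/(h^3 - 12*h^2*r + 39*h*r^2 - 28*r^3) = (h^2 + 3*h*r - 18*r^2)/(h^2 - 5*h*r + 4*r^2)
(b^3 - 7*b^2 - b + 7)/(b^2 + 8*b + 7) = (b^2 - 8*b + 7)/(b + 7)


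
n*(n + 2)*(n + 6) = n^3 + 8*n^2 + 12*n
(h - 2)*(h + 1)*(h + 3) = h^3 + 2*h^2 - 5*h - 6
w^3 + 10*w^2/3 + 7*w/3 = w*(w + 1)*(w + 7/3)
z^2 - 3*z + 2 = (z - 2)*(z - 1)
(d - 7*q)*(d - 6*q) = d^2 - 13*d*q + 42*q^2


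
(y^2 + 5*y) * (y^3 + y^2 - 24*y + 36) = y^5 + 6*y^4 - 19*y^3 - 84*y^2 + 180*y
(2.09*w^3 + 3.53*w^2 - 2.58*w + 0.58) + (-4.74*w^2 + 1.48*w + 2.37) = 2.09*w^3 - 1.21*w^2 - 1.1*w + 2.95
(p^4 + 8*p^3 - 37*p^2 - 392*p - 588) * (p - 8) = p^5 - 101*p^3 - 96*p^2 + 2548*p + 4704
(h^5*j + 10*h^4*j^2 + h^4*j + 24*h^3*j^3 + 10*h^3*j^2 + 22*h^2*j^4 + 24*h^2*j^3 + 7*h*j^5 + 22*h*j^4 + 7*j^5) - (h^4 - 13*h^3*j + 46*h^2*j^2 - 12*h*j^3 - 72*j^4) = h^5*j + 10*h^4*j^2 + h^4*j - h^4 + 24*h^3*j^3 + 10*h^3*j^2 + 13*h^3*j + 22*h^2*j^4 + 24*h^2*j^3 - 46*h^2*j^2 + 7*h*j^5 + 22*h*j^4 + 12*h*j^3 + 7*j^5 + 72*j^4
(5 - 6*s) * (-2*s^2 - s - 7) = 12*s^3 - 4*s^2 + 37*s - 35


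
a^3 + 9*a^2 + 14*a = a*(a + 2)*(a + 7)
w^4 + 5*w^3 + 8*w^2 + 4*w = w*(w + 1)*(w + 2)^2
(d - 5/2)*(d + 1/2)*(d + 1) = d^3 - d^2 - 13*d/4 - 5/4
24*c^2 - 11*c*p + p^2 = (-8*c + p)*(-3*c + p)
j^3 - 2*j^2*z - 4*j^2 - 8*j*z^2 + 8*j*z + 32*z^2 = (j - 4)*(j - 4*z)*(j + 2*z)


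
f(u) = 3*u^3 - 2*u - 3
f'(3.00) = 79.00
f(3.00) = 72.00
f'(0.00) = -2.00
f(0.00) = -3.00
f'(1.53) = 19.07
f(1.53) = 4.68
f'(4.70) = 196.81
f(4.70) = 299.07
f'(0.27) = -1.34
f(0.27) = -3.48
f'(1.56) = 19.90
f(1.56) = 5.27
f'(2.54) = 56.06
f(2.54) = 41.08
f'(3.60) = 114.64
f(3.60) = 129.77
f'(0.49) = 0.16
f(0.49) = -3.63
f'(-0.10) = -1.91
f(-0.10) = -2.80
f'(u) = 9*u^2 - 2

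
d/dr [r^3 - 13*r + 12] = 3*r^2 - 13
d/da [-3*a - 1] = -3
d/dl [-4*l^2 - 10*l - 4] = -8*l - 10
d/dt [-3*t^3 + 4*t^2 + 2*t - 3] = -9*t^2 + 8*t + 2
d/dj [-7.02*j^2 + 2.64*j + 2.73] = 2.64 - 14.04*j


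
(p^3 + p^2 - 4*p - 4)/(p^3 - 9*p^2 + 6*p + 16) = (p + 2)/(p - 8)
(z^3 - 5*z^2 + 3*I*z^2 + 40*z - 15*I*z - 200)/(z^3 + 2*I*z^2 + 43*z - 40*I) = (z - 5)/(z - I)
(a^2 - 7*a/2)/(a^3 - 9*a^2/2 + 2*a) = (2*a - 7)/(2*a^2 - 9*a + 4)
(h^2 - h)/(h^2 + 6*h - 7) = h/(h + 7)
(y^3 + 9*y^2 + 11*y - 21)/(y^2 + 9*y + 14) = (y^2 + 2*y - 3)/(y + 2)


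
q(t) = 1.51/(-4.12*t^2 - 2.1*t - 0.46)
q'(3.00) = 0.02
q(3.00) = -0.03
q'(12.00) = 0.00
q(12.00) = -0.00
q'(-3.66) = -0.02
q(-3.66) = -0.03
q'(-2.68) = -0.05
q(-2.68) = -0.06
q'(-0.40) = -23.17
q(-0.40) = -5.41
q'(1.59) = 0.11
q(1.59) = -0.11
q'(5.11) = 0.00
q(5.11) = -0.01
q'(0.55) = 1.22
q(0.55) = -0.53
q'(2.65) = 0.03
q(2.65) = -0.04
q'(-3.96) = -0.01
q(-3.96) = -0.03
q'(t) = 1.51*(8.24*t + 2.1)/(-4.12*t^2 - 2.1*t - 0.46)^2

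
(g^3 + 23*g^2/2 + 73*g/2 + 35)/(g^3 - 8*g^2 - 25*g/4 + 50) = 2*(g^2 + 9*g + 14)/(2*g^2 - 21*g + 40)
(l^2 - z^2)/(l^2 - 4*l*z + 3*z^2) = (-l - z)/(-l + 3*z)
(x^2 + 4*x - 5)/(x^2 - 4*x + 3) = (x + 5)/(x - 3)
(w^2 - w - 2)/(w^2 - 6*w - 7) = (w - 2)/(w - 7)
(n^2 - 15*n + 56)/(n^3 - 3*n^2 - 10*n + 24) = (n^2 - 15*n + 56)/(n^3 - 3*n^2 - 10*n + 24)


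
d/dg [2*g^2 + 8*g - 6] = 4*g + 8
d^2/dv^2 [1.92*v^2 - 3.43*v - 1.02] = 3.84000000000000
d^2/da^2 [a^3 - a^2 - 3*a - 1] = 6*a - 2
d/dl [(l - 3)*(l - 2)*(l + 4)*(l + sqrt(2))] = 4*l^3 - 3*l^2 + 3*sqrt(2)*l^2 - 28*l - 2*sqrt(2)*l - 14*sqrt(2) + 24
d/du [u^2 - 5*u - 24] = 2*u - 5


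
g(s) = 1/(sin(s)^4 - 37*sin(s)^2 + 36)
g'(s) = (-4*sin(s)^3*cos(s) + 74*sin(s)*cos(s))/(sin(s)^4 - 37*sin(s)^2 + 36)^2 = 2*(cos(2*s) + 36)*sin(s)*cos(s)/(sin(s)^4 - 37*sin(s)^2 + 36)^2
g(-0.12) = 0.03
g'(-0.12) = -0.01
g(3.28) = 0.03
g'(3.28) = 0.01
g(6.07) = 0.03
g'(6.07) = -0.01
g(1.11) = 0.14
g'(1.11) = 0.58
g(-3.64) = 0.04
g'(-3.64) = -0.04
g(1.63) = 8.16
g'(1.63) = -275.37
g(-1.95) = 0.21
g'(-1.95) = 1.05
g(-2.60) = 0.04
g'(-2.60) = 0.05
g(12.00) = 0.04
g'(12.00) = -0.05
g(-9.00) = 0.03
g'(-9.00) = 0.03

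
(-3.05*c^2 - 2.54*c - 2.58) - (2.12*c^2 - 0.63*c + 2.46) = -5.17*c^2 - 1.91*c - 5.04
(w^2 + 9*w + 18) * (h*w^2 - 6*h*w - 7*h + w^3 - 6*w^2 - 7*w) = h*w^4 + 3*h*w^3 - 43*h*w^2 - 171*h*w - 126*h + w^5 + 3*w^4 - 43*w^3 - 171*w^2 - 126*w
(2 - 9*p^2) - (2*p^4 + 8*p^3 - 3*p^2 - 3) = -2*p^4 - 8*p^3 - 6*p^2 + 5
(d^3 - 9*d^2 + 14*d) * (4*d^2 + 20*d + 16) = 4*d^5 - 16*d^4 - 108*d^3 + 136*d^2 + 224*d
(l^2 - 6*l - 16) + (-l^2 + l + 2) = -5*l - 14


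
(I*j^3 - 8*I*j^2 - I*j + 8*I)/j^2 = I*(j^3 - 8*j^2 - j + 8)/j^2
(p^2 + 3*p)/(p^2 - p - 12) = p/(p - 4)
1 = 1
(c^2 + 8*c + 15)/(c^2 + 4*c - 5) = (c + 3)/(c - 1)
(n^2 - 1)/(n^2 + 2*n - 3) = (n + 1)/(n + 3)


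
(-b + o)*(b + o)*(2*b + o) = -2*b^3 - b^2*o + 2*b*o^2 + o^3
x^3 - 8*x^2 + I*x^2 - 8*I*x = x*(x - 8)*(x + I)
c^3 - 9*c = c*(c - 3)*(c + 3)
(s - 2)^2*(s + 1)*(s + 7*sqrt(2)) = s^4 - 3*s^3 + 7*sqrt(2)*s^3 - 21*sqrt(2)*s^2 + 4*s + 28*sqrt(2)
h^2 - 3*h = h*(h - 3)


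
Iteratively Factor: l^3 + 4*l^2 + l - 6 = (l + 2)*(l^2 + 2*l - 3) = (l - 1)*(l + 2)*(l + 3)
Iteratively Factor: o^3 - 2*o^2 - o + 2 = (o + 1)*(o^2 - 3*o + 2) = (o - 2)*(o + 1)*(o - 1)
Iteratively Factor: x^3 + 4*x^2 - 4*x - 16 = (x - 2)*(x^2 + 6*x + 8) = (x - 2)*(x + 2)*(x + 4)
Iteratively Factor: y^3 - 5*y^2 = (y)*(y^2 - 5*y) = y*(y - 5)*(y)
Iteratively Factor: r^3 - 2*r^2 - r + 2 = (r + 1)*(r^2 - 3*r + 2) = (r - 1)*(r + 1)*(r - 2)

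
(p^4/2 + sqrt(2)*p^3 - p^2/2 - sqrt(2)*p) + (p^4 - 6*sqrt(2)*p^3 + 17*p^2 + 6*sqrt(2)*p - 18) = 3*p^4/2 - 5*sqrt(2)*p^3 + 33*p^2/2 + 5*sqrt(2)*p - 18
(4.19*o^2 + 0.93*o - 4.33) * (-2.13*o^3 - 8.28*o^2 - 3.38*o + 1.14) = -8.9247*o^5 - 36.6741*o^4 - 12.6397*o^3 + 37.4856*o^2 + 15.6956*o - 4.9362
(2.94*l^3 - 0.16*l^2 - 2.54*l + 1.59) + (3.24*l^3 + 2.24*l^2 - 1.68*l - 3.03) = 6.18*l^3 + 2.08*l^2 - 4.22*l - 1.44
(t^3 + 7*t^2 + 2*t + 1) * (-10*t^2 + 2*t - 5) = -10*t^5 - 68*t^4 - 11*t^3 - 41*t^2 - 8*t - 5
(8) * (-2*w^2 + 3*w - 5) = -16*w^2 + 24*w - 40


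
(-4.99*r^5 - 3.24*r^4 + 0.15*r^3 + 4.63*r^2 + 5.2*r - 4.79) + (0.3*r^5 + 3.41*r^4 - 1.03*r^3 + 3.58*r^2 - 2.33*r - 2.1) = -4.69*r^5 + 0.17*r^4 - 0.88*r^3 + 8.21*r^2 + 2.87*r - 6.89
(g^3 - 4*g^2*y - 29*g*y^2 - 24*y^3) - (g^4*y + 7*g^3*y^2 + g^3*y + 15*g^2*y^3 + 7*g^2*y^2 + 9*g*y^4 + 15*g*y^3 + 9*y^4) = -g^4*y - 7*g^3*y^2 - g^3*y + g^3 - 15*g^2*y^3 - 7*g^2*y^2 - 4*g^2*y - 9*g*y^4 - 15*g*y^3 - 29*g*y^2 - 9*y^4 - 24*y^3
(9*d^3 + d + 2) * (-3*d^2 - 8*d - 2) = -27*d^5 - 72*d^4 - 21*d^3 - 14*d^2 - 18*d - 4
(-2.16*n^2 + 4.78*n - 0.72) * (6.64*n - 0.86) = -14.3424*n^3 + 33.5968*n^2 - 8.8916*n + 0.6192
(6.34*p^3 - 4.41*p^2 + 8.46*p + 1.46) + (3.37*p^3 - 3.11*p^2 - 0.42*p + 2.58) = 9.71*p^3 - 7.52*p^2 + 8.04*p + 4.04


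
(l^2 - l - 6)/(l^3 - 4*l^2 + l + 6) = (l + 2)/(l^2 - l - 2)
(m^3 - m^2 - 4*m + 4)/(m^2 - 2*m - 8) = (m^2 - 3*m + 2)/(m - 4)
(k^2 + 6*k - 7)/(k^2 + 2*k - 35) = (k - 1)/(k - 5)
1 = 1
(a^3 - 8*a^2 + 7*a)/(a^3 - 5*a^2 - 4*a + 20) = a*(a^2 - 8*a + 7)/(a^3 - 5*a^2 - 4*a + 20)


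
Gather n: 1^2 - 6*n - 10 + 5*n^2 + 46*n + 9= 5*n^2 + 40*n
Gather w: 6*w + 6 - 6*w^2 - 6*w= 6 - 6*w^2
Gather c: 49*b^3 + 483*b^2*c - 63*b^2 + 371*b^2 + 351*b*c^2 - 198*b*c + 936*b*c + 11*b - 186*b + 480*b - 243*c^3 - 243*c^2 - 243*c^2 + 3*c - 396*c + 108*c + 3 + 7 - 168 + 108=49*b^3 + 308*b^2 + 305*b - 243*c^3 + c^2*(351*b - 486) + c*(483*b^2 + 738*b - 285) - 50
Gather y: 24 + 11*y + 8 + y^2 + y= y^2 + 12*y + 32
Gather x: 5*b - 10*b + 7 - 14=-5*b - 7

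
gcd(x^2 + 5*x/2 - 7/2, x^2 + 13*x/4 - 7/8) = x + 7/2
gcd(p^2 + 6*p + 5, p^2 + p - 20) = p + 5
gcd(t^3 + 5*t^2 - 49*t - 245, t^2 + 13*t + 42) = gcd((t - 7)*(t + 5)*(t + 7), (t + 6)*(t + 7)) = t + 7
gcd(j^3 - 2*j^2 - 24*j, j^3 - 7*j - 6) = 1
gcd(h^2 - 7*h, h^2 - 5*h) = h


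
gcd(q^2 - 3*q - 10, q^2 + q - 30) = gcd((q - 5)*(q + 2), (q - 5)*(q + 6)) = q - 5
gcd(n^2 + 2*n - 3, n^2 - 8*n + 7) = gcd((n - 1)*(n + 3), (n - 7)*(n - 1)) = n - 1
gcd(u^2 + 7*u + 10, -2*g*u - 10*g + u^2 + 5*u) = u + 5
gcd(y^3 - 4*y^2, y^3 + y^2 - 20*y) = y^2 - 4*y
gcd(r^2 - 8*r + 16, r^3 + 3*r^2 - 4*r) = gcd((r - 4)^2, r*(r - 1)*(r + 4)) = 1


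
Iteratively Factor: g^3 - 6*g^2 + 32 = (g + 2)*(g^2 - 8*g + 16) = (g - 4)*(g + 2)*(g - 4)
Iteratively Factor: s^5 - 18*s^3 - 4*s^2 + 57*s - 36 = (s - 1)*(s^4 + s^3 - 17*s^2 - 21*s + 36) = (s - 4)*(s - 1)*(s^3 + 5*s^2 + 3*s - 9) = (s - 4)*(s - 1)*(s + 3)*(s^2 + 2*s - 3) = (s - 4)*(s - 1)*(s + 3)^2*(s - 1)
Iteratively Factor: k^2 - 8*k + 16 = (k - 4)*(k - 4)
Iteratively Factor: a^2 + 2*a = (a)*(a + 2)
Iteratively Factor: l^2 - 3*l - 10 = (l + 2)*(l - 5)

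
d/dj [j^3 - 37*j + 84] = 3*j^2 - 37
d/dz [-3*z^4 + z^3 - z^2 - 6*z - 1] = -12*z^3 + 3*z^2 - 2*z - 6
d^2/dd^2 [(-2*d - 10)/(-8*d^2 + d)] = 4*(64*d^3 + 960*d^2 - 120*d + 5)/(d^3*(512*d^3 - 192*d^2 + 24*d - 1))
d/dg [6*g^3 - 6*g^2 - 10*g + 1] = 18*g^2 - 12*g - 10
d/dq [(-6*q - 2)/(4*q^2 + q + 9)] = 4*(6*q^2 + 4*q - 13)/(16*q^4 + 8*q^3 + 73*q^2 + 18*q + 81)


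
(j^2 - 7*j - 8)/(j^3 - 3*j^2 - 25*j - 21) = (j - 8)/(j^2 - 4*j - 21)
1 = 1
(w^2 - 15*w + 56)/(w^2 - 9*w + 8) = (w - 7)/(w - 1)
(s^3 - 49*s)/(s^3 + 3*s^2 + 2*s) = (s^2 - 49)/(s^2 + 3*s + 2)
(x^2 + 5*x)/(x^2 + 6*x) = (x + 5)/(x + 6)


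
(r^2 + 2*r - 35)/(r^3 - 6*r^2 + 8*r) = (r^2 + 2*r - 35)/(r*(r^2 - 6*r + 8))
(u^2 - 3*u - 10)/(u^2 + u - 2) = (u - 5)/(u - 1)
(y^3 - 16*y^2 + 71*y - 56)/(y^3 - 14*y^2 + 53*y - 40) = (y - 7)/(y - 5)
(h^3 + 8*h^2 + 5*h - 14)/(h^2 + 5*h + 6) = (h^2 + 6*h - 7)/(h + 3)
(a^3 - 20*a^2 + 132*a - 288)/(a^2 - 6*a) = a - 14 + 48/a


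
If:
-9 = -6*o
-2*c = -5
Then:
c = 5/2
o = 3/2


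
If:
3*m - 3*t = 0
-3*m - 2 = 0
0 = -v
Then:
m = -2/3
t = -2/3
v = 0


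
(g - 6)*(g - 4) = g^2 - 10*g + 24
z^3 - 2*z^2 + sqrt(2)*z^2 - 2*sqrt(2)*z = z*(z - 2)*(z + sqrt(2))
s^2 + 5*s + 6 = (s + 2)*(s + 3)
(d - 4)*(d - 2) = d^2 - 6*d + 8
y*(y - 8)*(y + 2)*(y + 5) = y^4 - y^3 - 46*y^2 - 80*y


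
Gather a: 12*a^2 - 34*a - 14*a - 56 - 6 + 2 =12*a^2 - 48*a - 60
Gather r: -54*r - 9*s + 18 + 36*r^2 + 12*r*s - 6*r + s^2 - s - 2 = 36*r^2 + r*(12*s - 60) + s^2 - 10*s + 16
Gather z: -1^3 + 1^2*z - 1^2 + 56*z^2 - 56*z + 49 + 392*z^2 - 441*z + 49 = 448*z^2 - 496*z + 96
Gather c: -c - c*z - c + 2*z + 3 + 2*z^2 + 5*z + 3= c*(-z - 2) + 2*z^2 + 7*z + 6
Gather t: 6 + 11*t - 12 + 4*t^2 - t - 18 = 4*t^2 + 10*t - 24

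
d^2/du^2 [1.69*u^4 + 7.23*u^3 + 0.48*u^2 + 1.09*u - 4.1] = 20.28*u^2 + 43.38*u + 0.96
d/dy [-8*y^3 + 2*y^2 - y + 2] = -24*y^2 + 4*y - 1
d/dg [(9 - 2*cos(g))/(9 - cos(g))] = 9*sin(g)/(cos(g) - 9)^2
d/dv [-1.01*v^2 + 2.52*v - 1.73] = 2.52 - 2.02*v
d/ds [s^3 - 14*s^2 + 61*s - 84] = 3*s^2 - 28*s + 61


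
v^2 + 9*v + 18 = (v + 3)*(v + 6)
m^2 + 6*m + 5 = (m + 1)*(m + 5)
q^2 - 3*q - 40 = (q - 8)*(q + 5)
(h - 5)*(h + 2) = h^2 - 3*h - 10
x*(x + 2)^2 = x^3 + 4*x^2 + 4*x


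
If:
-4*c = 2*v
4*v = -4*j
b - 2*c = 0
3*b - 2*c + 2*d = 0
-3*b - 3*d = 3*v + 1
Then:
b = 1/3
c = 1/6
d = -1/3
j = 1/3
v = -1/3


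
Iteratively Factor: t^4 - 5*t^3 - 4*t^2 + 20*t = (t)*(t^3 - 5*t^2 - 4*t + 20) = t*(t + 2)*(t^2 - 7*t + 10) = t*(t - 5)*(t + 2)*(t - 2)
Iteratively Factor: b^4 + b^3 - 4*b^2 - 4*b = (b - 2)*(b^3 + 3*b^2 + 2*b) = (b - 2)*(b + 1)*(b^2 + 2*b) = b*(b - 2)*(b + 1)*(b + 2)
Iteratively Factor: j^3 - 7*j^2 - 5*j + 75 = (j + 3)*(j^2 - 10*j + 25) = (j - 5)*(j + 3)*(j - 5)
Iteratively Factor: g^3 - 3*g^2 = (g)*(g^2 - 3*g) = g^2*(g - 3)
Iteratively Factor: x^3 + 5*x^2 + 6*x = (x + 3)*(x^2 + 2*x) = x*(x + 3)*(x + 2)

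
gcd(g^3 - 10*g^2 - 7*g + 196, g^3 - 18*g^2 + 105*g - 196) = g^2 - 14*g + 49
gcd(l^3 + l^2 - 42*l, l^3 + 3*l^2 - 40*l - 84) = l^2 + l - 42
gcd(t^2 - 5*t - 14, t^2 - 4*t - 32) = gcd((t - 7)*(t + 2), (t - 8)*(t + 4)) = 1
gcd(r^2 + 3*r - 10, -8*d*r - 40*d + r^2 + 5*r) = r + 5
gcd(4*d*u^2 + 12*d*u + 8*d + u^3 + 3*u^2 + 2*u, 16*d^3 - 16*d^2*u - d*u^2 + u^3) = 4*d + u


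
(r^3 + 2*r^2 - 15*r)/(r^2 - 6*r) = (r^2 + 2*r - 15)/(r - 6)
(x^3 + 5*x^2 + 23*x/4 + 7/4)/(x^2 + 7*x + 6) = (x^2 + 4*x + 7/4)/(x + 6)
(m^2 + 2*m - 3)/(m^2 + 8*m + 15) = (m - 1)/(m + 5)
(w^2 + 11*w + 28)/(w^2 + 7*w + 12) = (w + 7)/(w + 3)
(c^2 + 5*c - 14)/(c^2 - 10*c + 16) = (c + 7)/(c - 8)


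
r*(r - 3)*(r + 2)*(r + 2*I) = r^4 - r^3 + 2*I*r^3 - 6*r^2 - 2*I*r^2 - 12*I*r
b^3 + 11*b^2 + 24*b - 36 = (b - 1)*(b + 6)^2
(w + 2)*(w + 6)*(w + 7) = w^3 + 15*w^2 + 68*w + 84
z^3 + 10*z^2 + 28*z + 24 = (z + 2)^2*(z + 6)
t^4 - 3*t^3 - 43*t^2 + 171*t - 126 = (t - 6)*(t - 3)*(t - 1)*(t + 7)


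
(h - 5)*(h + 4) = h^2 - h - 20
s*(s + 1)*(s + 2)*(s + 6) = s^4 + 9*s^3 + 20*s^2 + 12*s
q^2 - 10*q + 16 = (q - 8)*(q - 2)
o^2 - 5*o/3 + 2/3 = (o - 1)*(o - 2/3)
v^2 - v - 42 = (v - 7)*(v + 6)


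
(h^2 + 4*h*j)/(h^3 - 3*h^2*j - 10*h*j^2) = (h + 4*j)/(h^2 - 3*h*j - 10*j^2)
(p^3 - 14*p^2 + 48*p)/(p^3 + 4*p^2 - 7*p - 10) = p*(p^2 - 14*p + 48)/(p^3 + 4*p^2 - 7*p - 10)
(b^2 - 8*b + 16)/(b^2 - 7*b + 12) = (b - 4)/(b - 3)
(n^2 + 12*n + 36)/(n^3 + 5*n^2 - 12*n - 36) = (n + 6)/(n^2 - n - 6)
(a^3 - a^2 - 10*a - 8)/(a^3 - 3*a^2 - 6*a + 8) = (a + 1)/(a - 1)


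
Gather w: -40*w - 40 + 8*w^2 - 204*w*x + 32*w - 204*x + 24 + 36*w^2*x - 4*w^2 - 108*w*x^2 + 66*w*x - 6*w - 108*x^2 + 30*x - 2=w^2*(36*x + 4) + w*(-108*x^2 - 138*x - 14) - 108*x^2 - 174*x - 18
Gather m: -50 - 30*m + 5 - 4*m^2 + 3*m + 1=-4*m^2 - 27*m - 44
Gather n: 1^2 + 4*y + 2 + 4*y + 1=8*y + 4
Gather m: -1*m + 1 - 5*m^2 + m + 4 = 5 - 5*m^2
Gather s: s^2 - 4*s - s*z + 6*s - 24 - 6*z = s^2 + s*(2 - z) - 6*z - 24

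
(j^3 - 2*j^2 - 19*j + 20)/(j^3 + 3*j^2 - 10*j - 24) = (j^2 - 6*j + 5)/(j^2 - j - 6)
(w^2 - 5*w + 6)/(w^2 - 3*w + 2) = (w - 3)/(w - 1)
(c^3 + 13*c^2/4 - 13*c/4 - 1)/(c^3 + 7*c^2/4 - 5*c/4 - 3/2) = (4*c^2 + 17*c + 4)/(4*c^2 + 11*c + 6)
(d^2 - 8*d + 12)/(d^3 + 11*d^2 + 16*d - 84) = (d - 6)/(d^2 + 13*d + 42)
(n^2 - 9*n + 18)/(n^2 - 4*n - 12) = (n - 3)/(n + 2)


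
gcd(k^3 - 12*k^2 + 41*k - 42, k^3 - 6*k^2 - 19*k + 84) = k^2 - 10*k + 21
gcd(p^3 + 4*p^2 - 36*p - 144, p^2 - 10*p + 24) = p - 6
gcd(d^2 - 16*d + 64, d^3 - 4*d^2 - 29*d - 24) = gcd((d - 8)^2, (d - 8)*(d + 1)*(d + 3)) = d - 8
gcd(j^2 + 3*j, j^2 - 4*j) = j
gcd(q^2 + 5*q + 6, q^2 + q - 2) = q + 2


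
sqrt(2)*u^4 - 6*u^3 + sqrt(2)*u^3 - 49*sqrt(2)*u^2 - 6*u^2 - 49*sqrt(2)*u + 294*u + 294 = (u - 7)*(u + 7)*(u - 3*sqrt(2))*(sqrt(2)*u + sqrt(2))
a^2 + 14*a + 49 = (a + 7)^2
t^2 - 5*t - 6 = (t - 6)*(t + 1)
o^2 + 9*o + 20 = (o + 4)*(o + 5)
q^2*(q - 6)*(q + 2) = q^4 - 4*q^3 - 12*q^2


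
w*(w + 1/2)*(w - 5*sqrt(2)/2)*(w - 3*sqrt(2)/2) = w^4 - 4*sqrt(2)*w^3 + w^3/2 - 2*sqrt(2)*w^2 + 15*w^2/2 + 15*w/4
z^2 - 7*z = z*(z - 7)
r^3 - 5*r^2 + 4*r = r*(r - 4)*(r - 1)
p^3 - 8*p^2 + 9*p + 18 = (p - 6)*(p - 3)*(p + 1)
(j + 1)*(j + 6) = j^2 + 7*j + 6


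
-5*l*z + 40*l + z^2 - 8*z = (-5*l + z)*(z - 8)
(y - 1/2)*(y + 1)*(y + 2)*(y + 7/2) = y^4 + 6*y^3 + 37*y^2/4 + 3*y/4 - 7/2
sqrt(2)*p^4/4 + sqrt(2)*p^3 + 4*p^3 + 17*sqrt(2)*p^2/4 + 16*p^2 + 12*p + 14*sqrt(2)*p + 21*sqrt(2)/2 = (p/2 + sqrt(2)/2)*(p + 3)*(p + 7*sqrt(2))*(sqrt(2)*p/2 + sqrt(2)/2)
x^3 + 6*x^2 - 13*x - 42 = (x - 3)*(x + 2)*(x + 7)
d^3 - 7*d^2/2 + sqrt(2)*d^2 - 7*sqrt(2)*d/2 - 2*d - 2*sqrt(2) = (d - 4)*(d + 1/2)*(d + sqrt(2))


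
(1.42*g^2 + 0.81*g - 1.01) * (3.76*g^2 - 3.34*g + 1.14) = 5.3392*g^4 - 1.6972*g^3 - 4.8842*g^2 + 4.2968*g - 1.1514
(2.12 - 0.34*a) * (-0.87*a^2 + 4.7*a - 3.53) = 0.2958*a^3 - 3.4424*a^2 + 11.1642*a - 7.4836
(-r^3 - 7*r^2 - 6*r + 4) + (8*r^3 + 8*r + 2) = 7*r^3 - 7*r^2 + 2*r + 6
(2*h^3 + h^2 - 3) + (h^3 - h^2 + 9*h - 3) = 3*h^3 + 9*h - 6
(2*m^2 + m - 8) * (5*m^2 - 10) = 10*m^4 + 5*m^3 - 60*m^2 - 10*m + 80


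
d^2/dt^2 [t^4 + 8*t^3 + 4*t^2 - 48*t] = 12*t^2 + 48*t + 8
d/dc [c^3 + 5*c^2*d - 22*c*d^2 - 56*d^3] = 3*c^2 + 10*c*d - 22*d^2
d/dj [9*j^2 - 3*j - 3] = 18*j - 3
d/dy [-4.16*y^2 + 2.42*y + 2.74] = 2.42 - 8.32*y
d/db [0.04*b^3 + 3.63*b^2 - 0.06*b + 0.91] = 0.12*b^2 + 7.26*b - 0.06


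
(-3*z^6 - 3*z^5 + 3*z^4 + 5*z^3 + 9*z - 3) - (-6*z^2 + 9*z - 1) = -3*z^6 - 3*z^5 + 3*z^4 + 5*z^3 + 6*z^2 - 2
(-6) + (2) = -4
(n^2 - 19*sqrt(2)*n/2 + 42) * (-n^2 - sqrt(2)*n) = -n^4 + 17*sqrt(2)*n^3/2 - 23*n^2 - 42*sqrt(2)*n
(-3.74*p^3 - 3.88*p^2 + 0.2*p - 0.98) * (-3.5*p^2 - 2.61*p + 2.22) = 13.09*p^5 + 23.3414*p^4 + 1.124*p^3 - 5.7056*p^2 + 3.0018*p - 2.1756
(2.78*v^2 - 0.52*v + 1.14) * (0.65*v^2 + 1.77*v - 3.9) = 1.807*v^4 + 4.5826*v^3 - 11.0214*v^2 + 4.0458*v - 4.446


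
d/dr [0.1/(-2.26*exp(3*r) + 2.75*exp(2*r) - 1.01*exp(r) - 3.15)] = (0.678*exp(2*r) - 0.55*exp(r) + 0.101)*exp(r)/(2.26*exp(3*r) - 2.75*exp(2*r) + 1.01*exp(r) + 3.15)^2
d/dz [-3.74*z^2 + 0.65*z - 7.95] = 0.65 - 7.48*z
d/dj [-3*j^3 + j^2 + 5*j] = -9*j^2 + 2*j + 5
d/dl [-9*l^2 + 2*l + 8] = 2 - 18*l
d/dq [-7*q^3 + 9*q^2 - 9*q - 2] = -21*q^2 + 18*q - 9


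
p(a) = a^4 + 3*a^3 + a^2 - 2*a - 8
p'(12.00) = 8230.00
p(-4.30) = 122.45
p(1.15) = -2.67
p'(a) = 4*a^3 + 9*a^2 + 2*a - 2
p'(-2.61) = -17.03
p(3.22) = 203.59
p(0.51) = -8.29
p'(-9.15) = -2331.04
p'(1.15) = 18.29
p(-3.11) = 11.20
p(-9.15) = 4805.30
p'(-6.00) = -554.00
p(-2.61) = -2.90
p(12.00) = 26032.00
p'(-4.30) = -162.22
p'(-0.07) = -2.10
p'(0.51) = 1.89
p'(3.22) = 231.30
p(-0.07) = -7.86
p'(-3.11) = -41.49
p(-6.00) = 688.00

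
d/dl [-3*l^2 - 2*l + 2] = -6*l - 2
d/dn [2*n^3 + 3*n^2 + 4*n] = 6*n^2 + 6*n + 4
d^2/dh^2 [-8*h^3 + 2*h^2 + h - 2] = 4 - 48*h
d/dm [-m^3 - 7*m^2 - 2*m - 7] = -3*m^2 - 14*m - 2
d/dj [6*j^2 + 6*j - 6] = 12*j + 6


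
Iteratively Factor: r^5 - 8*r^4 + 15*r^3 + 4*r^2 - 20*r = (r)*(r^4 - 8*r^3 + 15*r^2 + 4*r - 20) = r*(r - 2)*(r^3 - 6*r^2 + 3*r + 10) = r*(r - 2)*(r + 1)*(r^2 - 7*r + 10) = r*(r - 5)*(r - 2)*(r + 1)*(r - 2)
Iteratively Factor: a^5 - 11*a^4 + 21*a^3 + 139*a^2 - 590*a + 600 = (a - 5)*(a^4 - 6*a^3 - 9*a^2 + 94*a - 120) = (a - 5)*(a + 4)*(a^3 - 10*a^2 + 31*a - 30) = (a - 5)*(a - 2)*(a + 4)*(a^2 - 8*a + 15) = (a - 5)^2*(a - 2)*(a + 4)*(a - 3)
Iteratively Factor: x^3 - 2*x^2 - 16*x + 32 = (x + 4)*(x^2 - 6*x + 8) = (x - 2)*(x + 4)*(x - 4)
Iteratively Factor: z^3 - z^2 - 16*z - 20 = (z + 2)*(z^2 - 3*z - 10) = (z + 2)^2*(z - 5)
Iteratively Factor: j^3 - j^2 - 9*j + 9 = (j - 1)*(j^2 - 9) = (j - 1)*(j + 3)*(j - 3)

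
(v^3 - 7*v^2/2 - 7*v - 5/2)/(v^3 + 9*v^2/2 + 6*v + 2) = (v^2 - 4*v - 5)/(v^2 + 4*v + 4)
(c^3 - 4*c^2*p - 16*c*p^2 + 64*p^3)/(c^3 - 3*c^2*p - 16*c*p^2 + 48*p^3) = (-c + 4*p)/(-c + 3*p)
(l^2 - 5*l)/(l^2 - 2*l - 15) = l/(l + 3)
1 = 1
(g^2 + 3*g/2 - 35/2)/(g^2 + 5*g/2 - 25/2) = (2*g - 7)/(2*g - 5)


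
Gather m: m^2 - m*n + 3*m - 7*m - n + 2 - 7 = m^2 + m*(-n - 4) - n - 5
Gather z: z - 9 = z - 9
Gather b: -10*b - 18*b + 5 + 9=14 - 28*b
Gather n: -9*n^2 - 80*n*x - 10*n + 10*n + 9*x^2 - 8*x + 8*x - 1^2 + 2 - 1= -9*n^2 - 80*n*x + 9*x^2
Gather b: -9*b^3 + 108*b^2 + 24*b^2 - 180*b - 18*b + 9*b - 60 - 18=-9*b^3 + 132*b^2 - 189*b - 78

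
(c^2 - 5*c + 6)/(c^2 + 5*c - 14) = (c - 3)/(c + 7)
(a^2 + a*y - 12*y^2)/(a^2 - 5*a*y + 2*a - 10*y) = (a^2 + a*y - 12*y^2)/(a^2 - 5*a*y + 2*a - 10*y)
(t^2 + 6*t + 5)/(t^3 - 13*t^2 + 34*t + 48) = (t + 5)/(t^2 - 14*t + 48)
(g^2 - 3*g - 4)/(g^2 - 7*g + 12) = (g + 1)/(g - 3)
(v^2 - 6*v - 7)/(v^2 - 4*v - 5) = (v - 7)/(v - 5)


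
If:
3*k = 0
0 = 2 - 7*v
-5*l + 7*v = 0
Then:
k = 0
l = 2/5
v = 2/7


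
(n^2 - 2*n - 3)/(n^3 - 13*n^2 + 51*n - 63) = (n + 1)/(n^2 - 10*n + 21)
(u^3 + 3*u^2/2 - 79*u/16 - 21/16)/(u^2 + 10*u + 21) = (16*u^2 - 24*u - 7)/(16*(u + 7))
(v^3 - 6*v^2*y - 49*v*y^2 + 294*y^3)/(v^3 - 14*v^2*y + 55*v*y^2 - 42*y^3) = (-v - 7*y)/(-v + y)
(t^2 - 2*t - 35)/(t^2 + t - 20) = (t - 7)/(t - 4)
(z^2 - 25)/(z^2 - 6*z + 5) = (z + 5)/(z - 1)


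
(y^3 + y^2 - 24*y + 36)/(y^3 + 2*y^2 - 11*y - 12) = (y^2 + 4*y - 12)/(y^2 + 5*y + 4)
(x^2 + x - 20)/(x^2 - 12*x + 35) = (x^2 + x - 20)/(x^2 - 12*x + 35)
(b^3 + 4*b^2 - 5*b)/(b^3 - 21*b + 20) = b/(b - 4)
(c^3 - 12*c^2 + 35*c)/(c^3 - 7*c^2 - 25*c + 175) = c/(c + 5)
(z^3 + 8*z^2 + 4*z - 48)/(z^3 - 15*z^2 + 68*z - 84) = (z^2 + 10*z + 24)/(z^2 - 13*z + 42)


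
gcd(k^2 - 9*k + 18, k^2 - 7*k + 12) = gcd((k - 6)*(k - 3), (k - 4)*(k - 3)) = k - 3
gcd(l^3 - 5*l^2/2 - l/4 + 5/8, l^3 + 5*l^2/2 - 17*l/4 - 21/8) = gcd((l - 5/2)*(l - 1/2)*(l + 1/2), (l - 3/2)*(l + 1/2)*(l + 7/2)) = l + 1/2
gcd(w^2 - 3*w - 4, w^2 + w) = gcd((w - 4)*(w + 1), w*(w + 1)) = w + 1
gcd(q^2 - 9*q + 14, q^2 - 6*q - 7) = q - 7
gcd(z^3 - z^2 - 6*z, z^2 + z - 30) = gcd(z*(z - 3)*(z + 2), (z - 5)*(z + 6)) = 1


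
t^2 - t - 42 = (t - 7)*(t + 6)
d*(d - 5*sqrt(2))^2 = d^3 - 10*sqrt(2)*d^2 + 50*d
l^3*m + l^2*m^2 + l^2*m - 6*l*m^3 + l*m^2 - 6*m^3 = (l - 2*m)*(l + 3*m)*(l*m + m)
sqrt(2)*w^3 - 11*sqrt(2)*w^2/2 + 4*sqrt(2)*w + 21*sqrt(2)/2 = (w - 7/2)*(w - 3)*(sqrt(2)*w + sqrt(2))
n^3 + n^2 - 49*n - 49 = (n - 7)*(n + 1)*(n + 7)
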